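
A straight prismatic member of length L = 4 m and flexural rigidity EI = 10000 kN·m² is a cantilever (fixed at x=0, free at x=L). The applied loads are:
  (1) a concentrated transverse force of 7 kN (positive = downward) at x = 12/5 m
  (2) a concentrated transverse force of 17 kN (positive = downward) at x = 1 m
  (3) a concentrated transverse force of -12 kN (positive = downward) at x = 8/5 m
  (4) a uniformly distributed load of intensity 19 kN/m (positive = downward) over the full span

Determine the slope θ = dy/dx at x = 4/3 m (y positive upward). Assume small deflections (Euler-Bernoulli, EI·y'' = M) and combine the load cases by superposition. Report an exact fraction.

Load 1 — point force P=7 kN at a=12/5 m (b=L-a=8/5):
  θ_1 = -Px(2a-x)/(2EI)  [x≤a] = -7·(4/3)·(2·(12/5)-(4/3))/(2·10000) = -91/56250 rad
Load 2 — point force P=17 kN at a=1 m (b=L-a=3):
  θ_2 = -Pa²/(2EI)  [x>a] = -17·1²/(2·10000) = -17/20000 rad
Load 3 — point force P=-12 kN at a=8/5 m (b=L-a=12/5):
  θ_3 = -Px(2a-x)/(2EI)  [x≤a] = -(-12)·(4/3)·(2·(8/5)-(4/3))/(2·10000) = 14/9375 rad
Load 4 — uniform load w=19 kN/m over full span:
  θ_4 = -wx(x²-3Lx+3L²)/(6EI) = -19·(4/3)·((4/3)²-3·4·(4/3)+3·4²)/(6·10000) = -722/50625 rad
Superposition: θ = Σ θ_i = -123413/8100000 rad ≈ -0.015236 rad

θ(4/3) = -123413/8100000 rad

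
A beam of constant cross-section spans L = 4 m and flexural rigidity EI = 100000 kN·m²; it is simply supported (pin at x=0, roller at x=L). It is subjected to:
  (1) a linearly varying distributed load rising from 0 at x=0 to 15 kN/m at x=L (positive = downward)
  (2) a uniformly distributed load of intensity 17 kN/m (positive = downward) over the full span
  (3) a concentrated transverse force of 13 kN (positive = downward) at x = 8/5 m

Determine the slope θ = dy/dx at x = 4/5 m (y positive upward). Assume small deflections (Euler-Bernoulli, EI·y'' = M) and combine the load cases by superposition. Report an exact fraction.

Load 1 — triangular load w₀=15 kN/m (0→w₀ over full span):
  θ_1 = -w₀(7L⁴-30L²x²+15x⁴)/(360LEI) = -15·(7·4⁴-30·4²·(4/5)²+15·(4/5)⁴)/(360·4·100000) = -182/1171875 rad
Load 2 — uniform load w=17 kN/m over full span:
  θ_2 = -w(L³-6Lx²+4x³)/(24EI) = -17·(4³-6·4·(4/5)²+4·(4/5)³)/(24·100000) = -561/1562500 rad
Load 3 — point force P=13 kN at a=8/5 m (b=L-a=12/5):
  θ_3 = -Pb(L²-b²-3x²)/(6LEI)  [x≤a] = -13·(12/5)·(4²-(12/5)²-3·(4/5)²)/(6·4·100000) = -169/1562500 rad
Superposition: θ = Σ θ_i = -1459/2343750 rad ≈ -0.000623 rad

θ(4/5) = -1459/2343750 rad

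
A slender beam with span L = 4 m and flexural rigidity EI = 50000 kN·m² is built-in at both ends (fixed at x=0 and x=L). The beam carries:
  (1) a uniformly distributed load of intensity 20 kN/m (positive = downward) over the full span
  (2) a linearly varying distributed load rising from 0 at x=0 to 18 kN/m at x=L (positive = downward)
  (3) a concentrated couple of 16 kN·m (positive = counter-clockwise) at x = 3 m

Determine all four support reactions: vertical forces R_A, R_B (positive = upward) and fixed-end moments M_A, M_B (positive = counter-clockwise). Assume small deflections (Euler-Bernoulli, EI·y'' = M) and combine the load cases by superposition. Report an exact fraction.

R_A = 553/10 kN, M_A = 619/15 kN·m, R_B = 607/10 kN, M_B = -661/15 kN·m

Load 1 — uniform load w=20 kN/m over full span:
  R_A = wL/2 = 20·4/2 = 40 kN
  M_A = wL²/12 = 20·4²/12 = 80/3 kN·m
  R_B = wL/2 = 20·4/2 = 40 kN
  M_B = -wL²/12 = -20·4²/12 = -80/3 kN·m
Load 2 — triangular load w₀=18 kN/m (0→w₀ over full span):
  R_A = 3w₀L/20 = 3·18·4/20 = 54/5 kN
  M_A = w₀L²/30 = 18·4²/30 = 48/5 kN·m
  R_B = 7w₀L/20 = 7·18·4/20 = 126/5 kN
  M_B = -w₀L²/20 = -18·4²/20 = -72/5 kN·m
Load 3 — applied couple M₀=16 kN·m at a=3 m (b=L-a=1):
  R_A = 6M₀ab/L³ = 6·16·3·1/4³ = 9/2 kN
  M_A = M₀b(2a-b)/L² = 16·1·(2·3-1)/4² = 5 kN·m
  R_B = -6M₀ab/L³ = -6·16·3·1/4³ = -9/2 kN
  M_B = M₀a(2b-a)/L² = 16·3·(2·1-3)/4² = -3 kN·m
Superposition: R_A = 553/10 kN, M_A = 619/15 kN·m, R_B = 607/10 kN, M_B = -661/15 kN·m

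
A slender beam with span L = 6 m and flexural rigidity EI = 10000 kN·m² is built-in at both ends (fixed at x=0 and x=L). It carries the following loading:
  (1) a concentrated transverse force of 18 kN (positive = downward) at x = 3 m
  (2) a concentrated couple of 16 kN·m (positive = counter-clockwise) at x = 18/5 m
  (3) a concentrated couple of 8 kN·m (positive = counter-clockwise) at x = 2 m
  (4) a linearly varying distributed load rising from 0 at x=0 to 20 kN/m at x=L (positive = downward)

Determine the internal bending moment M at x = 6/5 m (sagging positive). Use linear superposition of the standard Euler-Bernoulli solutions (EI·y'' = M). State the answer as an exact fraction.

Load 1 — point force P=18 kN at a=3 m (b=L-a=3):
  M_1 = Pb²(3a+b)x/L³ - Pab²/L²  [x≤a] = 18·3²·(3·3+3)·(6/5)/6³ - 18·3·3²/6² = -27/10 kN·m
Load 2 — applied couple M₀=16 kN·m at a=18/5 m (b=L-a=12/5):
  M_2 = R_Ax - M_A  [x≤a] with R_A=96/25, M_A=128/25 = (96/25)·(6/5) - (128/25) = -64/125 kN·m
Load 3 — applied couple M₀=8 kN·m at a=2 m (b=L-a=4):
  M_3 = R_Ax - M_A  [x≤a] with R_A=16/9, M_A=0 = (16/9)·(6/5) - 0 = 32/15 kN·m
Load 4 — triangular load w₀=20 kN/m (0→w₀ over full span):
  M_4 = 3w₀Lx/20 - w₀L²/30 - w₀x³/(6L) = 3·20·6·(6/5)/20 - 20·6²/30 - 20·(6/5)³/(6·6) = -84/25 kN·m
Superposition: M = Σ M_i = -3329/750 kN·m ≈ -4.438667 kN·m

M(6/5) = -3329/750 kN·m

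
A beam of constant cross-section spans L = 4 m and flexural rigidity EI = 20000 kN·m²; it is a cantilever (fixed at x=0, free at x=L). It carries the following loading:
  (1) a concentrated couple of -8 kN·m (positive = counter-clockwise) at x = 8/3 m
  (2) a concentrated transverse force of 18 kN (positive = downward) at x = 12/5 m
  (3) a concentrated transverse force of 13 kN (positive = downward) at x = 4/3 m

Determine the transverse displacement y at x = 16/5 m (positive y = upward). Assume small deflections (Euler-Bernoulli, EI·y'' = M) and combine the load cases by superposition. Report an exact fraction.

Load 1 — applied couple M₀=-8 kN·m at a=8/3 m (b=L-a=4/3):
  y_1 = M₀a(2x-a)/(2EI)  [x>a] = (-8)·(8/3)·(2·(16/5)-(8/3))/(2·20000) = -56/28125 m
Load 2 — point force P=18 kN at a=12/5 m (b=L-a=8/5):
  y_2 = -Pa²(3x-a)/(6EI)  [x>a] = -18·(12/5)²·(3·(16/5)-(12/5))/(6·20000) = -486/78125 m
Load 3 — point force P=13 kN at a=4/3 m (b=L-a=8/3):
  y_3 = -Pa²(3x-a)/(6EI)  [x>a] = -13·(4/3)²·(3·(16/5)-(4/3))/(6·20000) = -403/253125 m
Superposition: y = Σ y_i = -62041/6328125 m ≈ -0.009804 m

y(16/5) = -62041/6328125 m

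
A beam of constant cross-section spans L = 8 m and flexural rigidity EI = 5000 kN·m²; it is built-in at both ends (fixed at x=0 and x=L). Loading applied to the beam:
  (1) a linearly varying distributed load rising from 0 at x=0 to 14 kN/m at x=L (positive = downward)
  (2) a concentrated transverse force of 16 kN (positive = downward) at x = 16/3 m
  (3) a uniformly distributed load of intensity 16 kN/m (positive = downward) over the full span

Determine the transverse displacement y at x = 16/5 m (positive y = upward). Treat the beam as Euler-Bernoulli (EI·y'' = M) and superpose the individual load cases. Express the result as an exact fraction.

Load 1 — triangular load w₀=14 kN/m (0→w₀ over full span):
  y_1 = -w₀x²(L-x)²(x+2L)/(120LEI) = -14·(16/5)²·(8-(16/5))²·((16/5)+2·8)/(120·8·5000) = -129024/9765625 m
Load 2 — point force P=16 kN at a=16/3 m (b=L-a=8/3):
  y_2 = -Pb²x²(3aL-(3a+b)x)/(6L³EI)  [x≤a] = -16·(8/3)²·(16/5)²·(3·(16/3)·8-(3·(16/3)+(8/3))·(16/5))/(6·8³·5000) = -32768/6328125 m
Load 3 — uniform load w=16 kN/m over full span:
  y_3 = -wx²(L-x)²/(24EI) = -16·(16/5)²·(8-(16/5))²/(24·5000) = -12288/390625 m
Superposition: y = Σ y_i = -39430144/791015625 m ≈ -0.049847 m

y(16/5) = -39430144/791015625 m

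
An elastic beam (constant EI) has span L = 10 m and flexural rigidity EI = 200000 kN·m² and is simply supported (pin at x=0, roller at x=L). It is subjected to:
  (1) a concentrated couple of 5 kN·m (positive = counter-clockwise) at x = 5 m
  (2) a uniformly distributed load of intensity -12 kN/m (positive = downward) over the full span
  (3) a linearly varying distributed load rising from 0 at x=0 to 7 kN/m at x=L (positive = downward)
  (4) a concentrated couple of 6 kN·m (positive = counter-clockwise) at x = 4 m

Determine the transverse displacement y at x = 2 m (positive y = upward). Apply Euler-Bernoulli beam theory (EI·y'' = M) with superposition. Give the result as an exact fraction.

y(2) = 100507/30000000 m

Load 1 — applied couple M₀=5 kN·m at a=5 m (b=L-a=5):
  y_1 = (M₀x³/(6L)+C₁x)/EI  [x≤a] with C₁=M₀(3b²-L²)/(6L)=-25/12 = (5·2³/(6·10)+(-25/12)·2)/200000 = -7/400000 m
Load 2 — uniform load w=-12 kN/m over full span:
  y_2 = -wx(L³-2Lx²+x³)/(24EI) = -(-12)·2·(10³-2·10·2²+2³)/(24·200000) = 29/6250 m
Load 3 — triangular load w₀=7 kN/m (0→w₀ over full span):
  y_3 = -w₀x(7L⁴-10L²x²+3x⁴)/(360LEI) = -7·2·(7·10⁴-10·10²·2²+3·2⁴)/(360·10·200000) = -301/234375 m
Load 4 — applied couple M₀=6 kN·m at a=4 m (b=L-a=6):
  y_4 = (M₀x³/(6L)+C₁x)/EI  [x≤a] with C₁=M₀(3b²-L²)/(6L)=4/5 = (6·2³/(6·10)+(4/5)·2)/200000 = 3/250000 m
Superposition: y = Σ y_i = 100507/30000000 m ≈ 0.003350 m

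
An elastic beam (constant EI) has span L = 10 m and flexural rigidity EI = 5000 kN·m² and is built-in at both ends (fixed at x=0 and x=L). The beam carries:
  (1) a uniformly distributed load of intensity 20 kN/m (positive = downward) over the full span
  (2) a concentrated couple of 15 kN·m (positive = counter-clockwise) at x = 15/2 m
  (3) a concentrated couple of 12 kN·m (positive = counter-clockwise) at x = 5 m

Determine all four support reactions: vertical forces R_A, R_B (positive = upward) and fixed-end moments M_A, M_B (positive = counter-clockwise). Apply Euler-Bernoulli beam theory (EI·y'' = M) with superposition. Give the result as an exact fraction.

R_A = 8279/80 kN, M_A = 8369/48 kN·m, R_B = 7721/80 kN, M_B = -7991/48 kN·m

Load 1 — uniform load w=20 kN/m over full span:
  R_A = wL/2 = 20·10/2 = 100 kN
  M_A = wL²/12 = 20·10²/12 = 500/3 kN·m
  R_B = wL/2 = 20·10/2 = 100 kN
  M_B = -wL²/12 = -20·10²/12 = -500/3 kN·m
Load 2 — applied couple M₀=15 kN·m at a=15/2 m (b=L-a=5/2):
  R_A = 6M₀ab/L³ = 6·15·(15/2)·(5/2)/10³ = 27/16 kN
  M_A = M₀b(2a-b)/L² = 15·(5/2)·(2·(15/2)-(5/2))/10² = 75/16 kN·m
  R_B = -6M₀ab/L³ = -6·15·(15/2)·(5/2)/10³ = -27/16 kN
  M_B = M₀a(2b-a)/L² = 15·(15/2)·(2·(5/2)-(15/2))/10² = -45/16 kN·m
Load 3 — applied couple M₀=12 kN·m at a=5 m (b=L-a=5):
  R_A = 6M₀ab/L³ = 6·12·5·5/10³ = 9/5 kN
  M_A = M₀b(2a-b)/L² = 12·5·(2·5-5)/10² = 3 kN·m
  R_B = -6M₀ab/L³ = -6·12·5·5/10³ = -9/5 kN
  M_B = M₀a(2b-a)/L² = 12·5·(2·5-5)/10² = 3 kN·m
Superposition: R_A = 8279/80 kN, M_A = 8369/48 kN·m, R_B = 7721/80 kN, M_B = -7991/48 kN·m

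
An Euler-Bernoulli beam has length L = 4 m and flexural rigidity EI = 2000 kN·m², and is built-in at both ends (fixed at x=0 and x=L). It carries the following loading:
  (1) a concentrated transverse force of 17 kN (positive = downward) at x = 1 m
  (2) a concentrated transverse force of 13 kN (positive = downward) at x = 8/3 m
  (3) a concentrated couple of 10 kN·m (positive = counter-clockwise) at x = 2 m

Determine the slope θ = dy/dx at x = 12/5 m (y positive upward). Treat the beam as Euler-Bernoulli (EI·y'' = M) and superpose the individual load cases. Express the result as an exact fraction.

Load 1 — point force P=17 kN at a=1 m (b=L-a=3):
  θ_1 = Pa²(L-x)(2bL-(3b+a)(L-x))/(2L³EI)  [x>a] = 17·1²·(4-(12/5))·(2·3·4-(3·3+1)·(4-(12/5)))/(2·4³·2000) = 17/20000 rad
Load 2 — point force P=13 kN at a=8/3 m (b=L-a=4/3):
  θ_2 = -Pb²x(2aL-(3a+b)x)/(2L³EI)  [x≤a] = -13·(4/3)²·(12/5)·(2·(8/3)·4-(3·(8/3)+(4/3))·(12/5))/(2·4³·2000) = 13/56250 rad
Load 3 — applied couple M₀=10 kN·m at a=2 m (b=L-a=2):
  θ_3 = (R_Ax²/2 - M_Ax - M₀(x-a))/EI  [x>a] with R_A=15/4, M_A=5/2 = ((15/4)·(12/5)²/2 - (5/2)·(12/5) - 10·((12/5)-2))/2000 = 1/2500 rad
Superposition: θ = Σ θ_i = 1333/900000 rad ≈ 0.001481 rad

θ(12/5) = 1333/900000 rad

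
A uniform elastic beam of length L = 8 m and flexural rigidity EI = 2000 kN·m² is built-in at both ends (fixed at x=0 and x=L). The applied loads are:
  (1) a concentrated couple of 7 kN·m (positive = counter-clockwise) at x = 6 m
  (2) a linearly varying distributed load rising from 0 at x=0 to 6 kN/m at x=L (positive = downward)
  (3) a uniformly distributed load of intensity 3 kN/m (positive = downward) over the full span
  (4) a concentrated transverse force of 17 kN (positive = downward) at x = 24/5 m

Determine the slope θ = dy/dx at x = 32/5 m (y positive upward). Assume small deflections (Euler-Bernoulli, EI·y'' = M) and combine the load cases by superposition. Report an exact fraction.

θ(32/5) = 35929/1562500 rad

Load 1 — applied couple M₀=7 kN·m at a=6 m (b=L-a=2):
  θ_1 = (R_Ax²/2 - M_Ax - M₀(x-a))/EI  [x>a] with R_A=63/64, M_A=35/16 = ((63/64)·(32/5)²/2 - (35/16)·(32/5) - 7·((32/5)-6))/2000 = 21/12500 rad
Load 2 — triangular load w₀=6 kN/m (0→w₀ over full span):
  θ_2 = -w₀(2x(L-x)(L-2x)(x+2L)+x²(L-x)²)/(120LEI) = -6·(2·(32/5)·(8-(32/5))·(8-2·(32/5))·((32/5)+2·8)+(32/5)²·(8-(32/5))²)/(120·8·2000) = 512/78125 rad
Load 3 — uniform load w=3 kN/m over full span:
  θ_3 = -wx(L-x)(L-2x)/(12EI) = -3·(32/5)·(8-(32/5))·(8-2·(32/5))/(12·2000) = 96/15625 rad
Load 4 — point force P=17 kN at a=24/5 m (b=L-a=16/5):
  θ_4 = Pa²(L-x)(2bL-(3b+a)(L-x))/(2L³EI)  [x>a] = 17·(24/5)²·(8-(32/5))·(2·(16/5)·8-(3·(16/5)+(24/5))·(8-(32/5)))/(2·8³·2000) = 3366/390625 rad
Superposition: θ = Σ θ_i = 35929/1562500 rad ≈ 0.022995 rad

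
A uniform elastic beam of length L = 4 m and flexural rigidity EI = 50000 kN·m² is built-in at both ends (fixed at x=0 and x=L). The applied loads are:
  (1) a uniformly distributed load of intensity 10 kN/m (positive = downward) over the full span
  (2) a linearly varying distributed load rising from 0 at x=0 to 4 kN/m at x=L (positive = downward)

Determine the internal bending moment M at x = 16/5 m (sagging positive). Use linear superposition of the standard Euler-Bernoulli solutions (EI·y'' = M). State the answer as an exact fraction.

M(16/5) = -56/125 kN·m

Load 1 — uniform load w=10 kN/m over full span:
  M_1 = wLx/2 - wL²/12 - wx²/2 = 10·4·(16/5)/2 - 10·4²/12 - 10·(16/5)²/2 = -8/15 kN·m
Load 2 — triangular load w₀=4 kN/m (0→w₀ over full span):
  M_2 = 3w₀Lx/20 - w₀L²/30 - w₀x³/(6L) = 3·4·4·(16/5)/20 - 4·4²/30 - 4·(16/5)³/(6·4) = 32/375 kN·m
Superposition: M = Σ M_i = -56/125 kN·m ≈ -0.448000 kN·m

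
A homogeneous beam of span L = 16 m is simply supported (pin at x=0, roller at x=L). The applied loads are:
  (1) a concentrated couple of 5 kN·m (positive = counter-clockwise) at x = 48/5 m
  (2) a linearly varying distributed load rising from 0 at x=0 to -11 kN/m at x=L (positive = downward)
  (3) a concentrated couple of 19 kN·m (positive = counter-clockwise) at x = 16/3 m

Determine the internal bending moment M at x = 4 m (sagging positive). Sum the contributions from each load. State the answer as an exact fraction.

Load 1 — applied couple M₀=5 kN·m at a=48/5 m (b=L-a=32/5):
  M_1 = M₀x/L  [x≤a] = 5·4/16 = 5/4 kN·m
Load 2 — triangular load w₀=-11 kN/m (0→w₀ over full span):
  M_2 = w₀Lx/6 - w₀x³/(6L) = (-11)·16·4/6 - (-11)·4³/(6·16) = -110 kN·m
Load 3 — applied couple M₀=19 kN·m at a=16/3 m (b=L-a=32/3):
  M_3 = M₀x/L  [x≤a] = 19·4/16 = 19/4 kN·m
Superposition: M = Σ M_i = -104 kN·m ≈ -104.000000 kN·m

M(4) = -104 kN·m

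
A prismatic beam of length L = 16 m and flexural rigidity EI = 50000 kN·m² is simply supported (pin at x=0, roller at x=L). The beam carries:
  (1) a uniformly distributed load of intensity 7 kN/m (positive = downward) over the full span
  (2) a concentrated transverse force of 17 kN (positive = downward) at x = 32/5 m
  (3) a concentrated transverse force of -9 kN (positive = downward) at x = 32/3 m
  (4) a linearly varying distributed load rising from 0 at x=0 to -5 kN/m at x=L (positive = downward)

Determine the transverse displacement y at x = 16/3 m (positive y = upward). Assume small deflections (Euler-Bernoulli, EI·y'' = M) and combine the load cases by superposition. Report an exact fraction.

y(16/3) = -23295488/284765625 m

Load 1 — uniform load w=7 kN/m over full span:
  y_1 = -wx(L³-2Lx²+x³)/(24EI) = -7·(16/3)·(16³-2·16·(16/3)²+(16/3)³)/(24·50000) = -78848/759375 m
Load 2 — point force P=17 kN at a=32/5 m (b=L-a=48/5):
  y_2 = -Pbx(L²-b²-x²)/(6LEI)  [x≤a] = -17·(48/5)·(16/3)·(16²-(48/5)²-(16/3)²)/(6·16·50000) = -258944/10546875 m
Load 3 — point force P=-9 kN at a=32/3 m (b=L-a=16/3):
  y_3 = -Pbx(L²-b²-x²)/(6LEI)  [x≤a] = -(-9)·(16/3)·(16/3)·(16²-(16/3)²-(16/3)²)/(6·16·50000) = 896/84375 m
Load 4 — triangular load w₀=-5 kN/m (0→w₀ over full span):
  y_4 = -w₀x(7L⁴-10L²x²+3x⁴)/(360LEI) = -(-5)·(16/3)·(7·16⁴-10·16²·(16/3)²+3·(16/3)⁴)/(360·16·50000) = 16384/455625 m
Superposition: y = Σ y_i = -23295488/284765625 m ≈ -0.081806 m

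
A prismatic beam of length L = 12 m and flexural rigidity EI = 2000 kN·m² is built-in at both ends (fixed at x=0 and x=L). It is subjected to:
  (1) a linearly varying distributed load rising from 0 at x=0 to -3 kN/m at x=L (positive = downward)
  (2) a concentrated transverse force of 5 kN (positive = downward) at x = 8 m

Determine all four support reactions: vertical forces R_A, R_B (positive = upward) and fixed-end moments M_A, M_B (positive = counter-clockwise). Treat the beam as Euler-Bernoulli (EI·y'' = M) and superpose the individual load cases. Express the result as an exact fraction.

Load 1 — triangular load w₀=-3 kN/m (0→w₀ over full span):
  R_A = 3w₀L/20 = 3·(-3)·12/20 = -27/5 kN
  M_A = w₀L²/30 = (-3)·12²/30 = -72/5 kN·m
  R_B = 7w₀L/20 = 7·(-3)·12/20 = -63/5 kN
  M_B = -w₀L²/20 = -(-3)·12²/20 = 108/5 kN·m
Load 2 — point force P=5 kN at a=8 m (b=L-a=4):
  R_A = Pb²(3a+b)/L³ = 5·4²·(3·8+4)/12³ = 35/27 kN
  M_A = Pab²/L² = 5·8·4²/12² = 40/9 kN·m
  R_B = Pa²(a+3b)/L³ = 5·8²·(8+3·4)/12³ = 100/27 kN
  M_B = -Pa²b/L² = -5·8²·4/12² = -80/9 kN·m
Superposition: R_A = -554/135 kN, M_A = -448/45 kN·m, R_B = -1201/135 kN, M_B = 572/45 kN·m

R_A = -554/135 kN, M_A = -448/45 kN·m, R_B = -1201/135 kN, M_B = 572/45 kN·m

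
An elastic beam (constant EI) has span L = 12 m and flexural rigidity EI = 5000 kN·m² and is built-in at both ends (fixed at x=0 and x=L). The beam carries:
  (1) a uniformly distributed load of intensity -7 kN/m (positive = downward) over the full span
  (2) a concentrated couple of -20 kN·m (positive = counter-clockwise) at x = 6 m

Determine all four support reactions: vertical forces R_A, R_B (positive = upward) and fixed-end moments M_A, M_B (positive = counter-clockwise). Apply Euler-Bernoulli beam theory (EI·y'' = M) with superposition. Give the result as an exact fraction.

Load 1 — uniform load w=-7 kN/m over full span:
  R_A = wL/2 = (-7)·12/2 = -42 kN
  M_A = wL²/12 = (-7)·12²/12 = -84 kN·m
  R_B = wL/2 = (-7)·12/2 = -42 kN
  M_B = -wL²/12 = -(-7)·12²/12 = 84 kN·m
Load 2 — applied couple M₀=-20 kN·m at a=6 m (b=L-a=6):
  R_A = 6M₀ab/L³ = 6·(-20)·6·6/12³ = -5/2 kN
  M_A = M₀b(2a-b)/L² = (-20)·6·(2·6-6)/12² = -5 kN·m
  R_B = -6M₀ab/L³ = -6·(-20)·6·6/12³ = 5/2 kN
  M_B = M₀a(2b-a)/L² = (-20)·6·(2·6-6)/12² = -5 kN·m
Superposition: R_A = -89/2 kN, M_A = -89 kN·m, R_B = -79/2 kN, M_B = 79 kN·m

R_A = -89/2 kN, M_A = -89 kN·m, R_B = -79/2 kN, M_B = 79 kN·m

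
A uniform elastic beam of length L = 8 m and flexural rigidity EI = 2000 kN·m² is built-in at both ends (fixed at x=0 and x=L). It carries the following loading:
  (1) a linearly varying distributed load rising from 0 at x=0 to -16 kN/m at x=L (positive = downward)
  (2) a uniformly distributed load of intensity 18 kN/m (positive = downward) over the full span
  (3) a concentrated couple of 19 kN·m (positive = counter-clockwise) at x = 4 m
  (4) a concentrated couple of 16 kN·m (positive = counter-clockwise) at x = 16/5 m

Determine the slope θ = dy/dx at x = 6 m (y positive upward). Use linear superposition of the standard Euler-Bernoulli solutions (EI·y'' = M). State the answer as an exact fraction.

θ(6) = 6469/400000 rad

Load 1 — triangular load w₀=-16 kN/m (0→w₀ over full span):
  θ_1 = -w₀(2x(L-x)(L-2x)(x+2L)+x²(L-x)²)/(120LEI) = -(-16)·(2·6·(8-6)·(8-2·6)·(6+2·8)+6²·(8-6)²)/(120·8·2000) = -41/2500 rad
Load 2 — uniform load w=18 kN/m over full span:
  θ_2 = -wx(L-x)(L-2x)/(12EI) = -18·6·(8-6)·(8-2·6)/(12·2000) = 9/250 rad
Load 3 — applied couple M₀=19 kN·m at a=4 m (b=L-a=4):
  θ_3 = (R_Ax²/2 - M_Ax - M₀(x-a))/EI  [x>a] with R_A=57/16, M_A=19/4 = ((57/16)·6²/2 - (19/4)·6 - 19·(6-4))/2000 = -19/16000 rad
Load 4 — applied couple M₀=16 kN·m at a=16/5 m (b=L-a=24/5):
  θ_4 = (R_Ax²/2 - M_Ax - M₀(x-a))/EI  [x>a] with R_A=72/25, M_A=48/25 = ((72/25)·6²/2 - (48/25)·6 - 16·(6-(16/5)))/2000 = -7/3125 rad
Superposition: θ = Σ θ_i = 6469/400000 rad ≈ 0.016172 rad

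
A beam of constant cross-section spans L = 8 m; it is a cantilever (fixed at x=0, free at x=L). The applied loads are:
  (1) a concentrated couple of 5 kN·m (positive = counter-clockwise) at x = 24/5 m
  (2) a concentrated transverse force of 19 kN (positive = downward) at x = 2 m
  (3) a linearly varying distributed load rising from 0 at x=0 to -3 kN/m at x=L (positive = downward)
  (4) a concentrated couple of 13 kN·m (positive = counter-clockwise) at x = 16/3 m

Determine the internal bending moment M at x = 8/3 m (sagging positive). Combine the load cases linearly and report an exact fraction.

M(8/3) = 1382/27 kN·m

Load 1 — applied couple M₀=5 kN·m at a=24/5 m (b=L-a=16/5):
  M_1 = M₀  [x≤a] = 5 = 5 kN·m
Load 2 — point force P=19 kN at a=2 m (b=L-a=6):
  M_2 = 0  [x>a] = 0 kN·m
Load 3 — triangular load w₀=-3 kN/m (0→w₀ over full span):
  M_3 = w₀Lx/2 - w₀L²/3 - w₀x³/(6L) = (-3)·8·(8/3)/2 - (-3)·8²/3 - (-3)·(8/3)³/(6·8) = 896/27 kN·m
Load 4 — applied couple M₀=13 kN·m at a=16/3 m (b=L-a=8/3):
  M_4 = M₀  [x≤a] = 13 = 13 kN·m
Superposition: M = Σ M_i = 1382/27 kN·m ≈ 51.185185 kN·m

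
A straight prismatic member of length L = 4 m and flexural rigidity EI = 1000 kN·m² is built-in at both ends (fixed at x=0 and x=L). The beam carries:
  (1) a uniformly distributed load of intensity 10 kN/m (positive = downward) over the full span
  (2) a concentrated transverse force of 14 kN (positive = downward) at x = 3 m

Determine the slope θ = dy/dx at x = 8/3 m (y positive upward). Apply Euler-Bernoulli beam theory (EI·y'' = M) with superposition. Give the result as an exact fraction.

Load 1 — uniform load w=10 kN/m over full span:
  θ_1 = -wx(L-x)(L-2x)/(12EI) = -10·(8/3)·(4-(8/3))·(4-2·(8/3))/(12·1000) = 8/2025 rad
Load 2 — point force P=14 kN at a=3 m (b=L-a=1):
  θ_2 = -Pb²x(2aL-(3a+b)x)/(2L³EI)  [x≤a] = -14·1²·(8/3)·(2·3·4-(3·3+1)·(8/3))/(2·4³·1000) = 7/9000 rad
Superposition: θ = Σ θ_i = 383/81000 rad ≈ 0.004728 rad

θ(8/3) = 383/81000 rad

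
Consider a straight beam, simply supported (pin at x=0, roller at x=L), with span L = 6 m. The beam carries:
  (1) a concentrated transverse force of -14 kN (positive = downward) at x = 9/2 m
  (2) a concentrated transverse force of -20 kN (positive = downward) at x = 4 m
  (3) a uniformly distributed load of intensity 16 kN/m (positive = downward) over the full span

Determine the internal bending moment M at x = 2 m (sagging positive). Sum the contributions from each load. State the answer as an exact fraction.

M(2) = 131/3 kN·m

Load 1 — point force P=-14 kN at a=9/2 m (b=L-a=3/2):
  M_1 = Pbx/L  [x≤a] = (-14)·(3/2)·2/6 = -7 kN·m
Load 2 — point force P=-20 kN at a=4 m (b=L-a=2):
  M_2 = Pbx/L  [x≤a] = (-20)·2·2/6 = -40/3 kN·m
Load 3 — uniform load w=16 kN/m over full span:
  M_3 = wx(L-x)/2 = 16·2·(6-2)/2 = 64 kN·m
Superposition: M = Σ M_i = 131/3 kN·m ≈ 43.666667 kN·m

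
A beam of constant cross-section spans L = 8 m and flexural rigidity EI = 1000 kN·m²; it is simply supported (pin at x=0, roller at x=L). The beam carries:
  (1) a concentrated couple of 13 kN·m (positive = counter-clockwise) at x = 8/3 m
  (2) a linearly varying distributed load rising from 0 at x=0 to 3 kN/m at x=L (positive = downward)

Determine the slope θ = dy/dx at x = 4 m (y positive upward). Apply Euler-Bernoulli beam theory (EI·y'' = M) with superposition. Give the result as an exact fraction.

θ(4) = -19/45000 rad

Load 1 — applied couple M₀=13 kN·m at a=8/3 m (b=L-a=16/3):
  θ_1 = (M₀x²/(2L)-M₀(x-a)+C₁)/EI  [x>a] with C₁=M₀(3b²-L²)/(6L)=52/9 = (13·4²/(2·8)-13·(4-(8/3))+(52/9))/1000 = 13/9000 rad
Load 2 — triangular load w₀=3 kN/m (0→w₀ over full span):
  θ_2 = -w₀(7L⁴-30L²x²+15x⁴)/(360LEI) = -3·(7·8⁴-30·8²·4²+15·4⁴)/(360·8·1000) = -7/3750 rad
Superposition: θ = Σ θ_i = -19/45000 rad ≈ -0.000422 rad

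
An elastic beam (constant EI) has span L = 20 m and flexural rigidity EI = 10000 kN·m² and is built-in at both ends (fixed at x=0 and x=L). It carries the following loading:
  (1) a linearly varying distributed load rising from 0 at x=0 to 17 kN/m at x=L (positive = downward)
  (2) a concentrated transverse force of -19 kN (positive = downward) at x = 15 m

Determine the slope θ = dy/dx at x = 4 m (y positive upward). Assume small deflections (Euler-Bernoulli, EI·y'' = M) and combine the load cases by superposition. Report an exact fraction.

Load 1 — triangular load w₀=17 kN/m (0→w₀ over full span):
  θ_1 = -w₀(2x(L-x)(L-2x)(x+2L)+x²(L-x)²)/(120LEI) = -17·(2·4·(20-4)·(20-2·4)·(4+2·20)+4²·(20-4)²)/(120·20·10000) = -476/9375 rad
Load 2 — point force P=-19 kN at a=15 m (b=L-a=5):
  θ_2 = -Pb²x(2aL-(3a+b)x)/(2L³EI)  [x≤a] = -(-19)·5²·4·(2·15·20-(3·15+5)·4)/(2·20³·10000) = 19/4000 rad
Superposition: θ = Σ θ_i = -13807/300000 rad ≈ -0.046023 rad

θ(4) = -13807/300000 rad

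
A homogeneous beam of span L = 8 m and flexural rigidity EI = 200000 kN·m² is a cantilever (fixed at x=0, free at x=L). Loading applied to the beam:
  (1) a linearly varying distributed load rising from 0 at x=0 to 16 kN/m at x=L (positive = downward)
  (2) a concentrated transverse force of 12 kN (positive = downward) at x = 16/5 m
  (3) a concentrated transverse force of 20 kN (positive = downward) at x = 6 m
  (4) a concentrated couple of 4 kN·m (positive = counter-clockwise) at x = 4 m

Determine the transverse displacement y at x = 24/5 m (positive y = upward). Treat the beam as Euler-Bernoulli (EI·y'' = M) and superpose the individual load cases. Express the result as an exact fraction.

Load 1 — triangular load w₀=16 kN/m (0→w₀ over full span):
  y_1 = (w₀Lx³/12-w₀L²x²/6-w₀x⁵/(120L))/EI = (16·8·(24/5)³/12-16·8²·(24/5)²/6-16·(24/5)⁵/(120·8))/200000 = -682368/48828125 m
Load 2 — point force P=12 kN at a=16/5 m (b=L-a=24/5):
  y_2 = -Pa²(3x-a)/(6EI)  [x>a] = -12·(16/5)²·(3·(24/5)-(16/5))/(6·200000) = -448/390625 m
Load 3 — point force P=20 kN at a=6 m (b=L-a=2):
  y_3 = -Px²(3a-x)/(6EI)  [x≤a] = -20·(24/5)²·(3·6-(24/5))/(6·200000) = -396/78125 m
Load 4 — applied couple M₀=4 kN·m at a=4 m (b=L-a=4):
  y_4 = M₀a(2x-a)/(2EI)  [x>a] = 4·4·(2·(24/5)-4)/(2·200000) = 7/31250 m
Superposition: y = Σ y_i = -1949861/97656250 m ≈ -0.019967 m

y(24/5) = -1949861/97656250 m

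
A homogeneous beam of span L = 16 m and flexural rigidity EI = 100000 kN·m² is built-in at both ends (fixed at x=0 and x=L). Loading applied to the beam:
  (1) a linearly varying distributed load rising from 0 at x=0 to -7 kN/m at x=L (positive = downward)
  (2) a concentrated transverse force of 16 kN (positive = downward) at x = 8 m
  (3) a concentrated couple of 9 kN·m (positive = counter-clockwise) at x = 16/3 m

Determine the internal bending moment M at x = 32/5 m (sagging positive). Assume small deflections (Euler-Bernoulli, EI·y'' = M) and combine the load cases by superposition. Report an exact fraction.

M(32/5) = -1709/125 kN·m

Load 1 — triangular load w₀=-7 kN/m (0→w₀ over full span):
  M_1 = 3w₀Lx/20 - w₀L²/30 - w₀x³/(6L) = 3·(-7)·16·(32/5)/20 - (-7)·16²/30 - (-7)·(32/5)³/(6·16) = -3584/125 kN·m
Load 2 — point force P=16 kN at a=8 m (b=L-a=8):
  M_2 = Pb²(3a+b)x/L³ - Pab²/L²  [x≤a] = 16·8²·(3·8+8)·(32/5)/16³ - 16·8·8²/16² = 96/5 kN·m
Load 3 — applied couple M₀=9 kN·m at a=16/3 m (b=L-a=32/3):
  M_3 = R_Ax - M_A - M₀  [x>a] with R_A=3/4, M_A=0 = (3/4)·(32/5) - 0 - 9 = -21/5 kN·m
Superposition: M = Σ M_i = -1709/125 kN·m ≈ -13.672000 kN·m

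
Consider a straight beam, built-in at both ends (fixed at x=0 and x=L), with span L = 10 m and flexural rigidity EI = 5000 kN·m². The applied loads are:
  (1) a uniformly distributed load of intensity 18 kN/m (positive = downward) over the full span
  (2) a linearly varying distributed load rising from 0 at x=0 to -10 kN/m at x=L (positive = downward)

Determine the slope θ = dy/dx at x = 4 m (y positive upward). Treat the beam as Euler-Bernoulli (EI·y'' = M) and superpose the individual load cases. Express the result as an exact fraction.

Load 1 — uniform load w=18 kN/m over full span:
  θ_1 = -wx(L-x)(L-2x)/(12EI) = -18·4·(10-4)·(10-2·4)/(12·5000) = -9/625 rad
Load 2 — triangular load w₀=-10 kN/m (0→w₀ over full span):
  θ_2 = -w₀(2x(L-x)(L-2x)(x+2L)+x²(L-x)²)/(120LEI) = -(-10)·(2·4·(10-4)·(10-2·4)·(4+2·10)+4²·(10-4)²)/(120·10·5000) = 3/625 rad
Superposition: θ = Σ θ_i = -6/625 rad ≈ -0.009600 rad

θ(4) = -6/625 rad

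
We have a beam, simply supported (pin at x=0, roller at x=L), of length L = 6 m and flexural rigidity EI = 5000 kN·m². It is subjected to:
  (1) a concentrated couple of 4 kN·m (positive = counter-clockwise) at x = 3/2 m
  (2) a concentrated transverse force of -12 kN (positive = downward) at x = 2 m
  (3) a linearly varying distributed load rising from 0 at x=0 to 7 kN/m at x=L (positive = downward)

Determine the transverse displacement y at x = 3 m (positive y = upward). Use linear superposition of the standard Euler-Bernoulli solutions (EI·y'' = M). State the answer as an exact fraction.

y(3) = -101/80000 m

Load 1 — applied couple M₀=4 kN·m at a=3/2 m (b=L-a=9/2):
  y_1 = (M₀x³/(6L)-M₀(x-a)²/2+C₁x)/EI  [x>a] with C₁=M₀(3b²-L²)/(6L)=11/4 = (4·3³/(6·6)-4·(3-(3/2))²/2+(11/4)·3)/5000 = 27/20000 m
Load 2 — point force P=-12 kN at a=2 m (b=L-a=4):
  y_2 = -Pa(L-x)(2Lx-a²-x²)/(6LEI)  [x>a] = -(-12)·2·(6-3)·(2·6·3-2²-3²)/(6·6·5000) = 23/2500 m
Load 3 — triangular load w₀=7 kN/m (0→w₀ over full span):
  y_3 = -w₀x(7L⁴-10L²x²+3x⁴)/(360LEI) = -7·3·(7·6⁴-10·6²·3²+3·3⁴)/(360·6·5000) = -189/16000 m
Superposition: y = Σ y_i = -101/80000 m ≈ -0.001262 m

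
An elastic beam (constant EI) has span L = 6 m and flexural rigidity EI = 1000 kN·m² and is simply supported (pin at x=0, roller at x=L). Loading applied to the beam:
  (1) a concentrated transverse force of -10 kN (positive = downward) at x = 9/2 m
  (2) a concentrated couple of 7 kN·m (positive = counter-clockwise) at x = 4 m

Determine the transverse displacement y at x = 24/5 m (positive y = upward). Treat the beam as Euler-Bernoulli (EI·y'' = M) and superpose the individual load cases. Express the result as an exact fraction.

y(24/5) = 18329/1000000 m

Load 1 — point force P=-10 kN at a=9/2 m (b=L-a=3/2):
  y_1 = -Pa(L-x)(2Lx-a²-x²)/(6LEI)  [x>a] = -(-10)·(9/2)·(6-(24/5))·(2·6·(24/5)-(9/2)²-(24/5)²)/(6·6·1000) = 4293/200000 m
Load 2 — applied couple M₀=7 kN·m at a=4 m (b=L-a=2):
  y_2 = (M₀x³/(6L)-M₀(x-a)²/2+C₁x)/EI  [x>a] with C₁=M₀(3b²-L²)/(6L)=-14/3 = (7·(24/5)³/(6·6)-7·((24/5)-4)²/2+(-14/3)·(24/5))/1000 = -49/15625 m
Superposition: y = Σ y_i = 18329/1000000 m ≈ 0.018329 m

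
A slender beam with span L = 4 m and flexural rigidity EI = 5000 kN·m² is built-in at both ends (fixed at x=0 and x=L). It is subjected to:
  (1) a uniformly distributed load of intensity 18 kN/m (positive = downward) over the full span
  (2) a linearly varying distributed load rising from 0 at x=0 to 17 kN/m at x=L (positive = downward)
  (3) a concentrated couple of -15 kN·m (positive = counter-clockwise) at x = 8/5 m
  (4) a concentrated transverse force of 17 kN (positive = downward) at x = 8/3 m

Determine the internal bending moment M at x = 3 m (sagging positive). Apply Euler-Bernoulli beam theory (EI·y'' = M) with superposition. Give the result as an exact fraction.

M(3) = 9209/1080 kN·m

Load 1 — uniform load w=18 kN/m over full span:
  M_1 = wLx/2 - wL²/12 - wx²/2 = 18·4·3/2 - 18·4²/12 - 18·3²/2 = 3 kN·m
Load 2 — triangular load w₀=17 kN/m (0→w₀ over full span):
  M_2 = 3w₀Lx/20 - w₀L²/30 - w₀x³/(6L) = 3·17·4·3/20 - 17·4²/30 - 17·3³/(6·4) = 289/120 kN·m
Load 3 — applied couple M₀=-15 kN·m at a=8/5 m (b=L-a=12/5):
  M_3 = R_Ax - M_A - M₀  [x>a] with R_A=-27/5, M_A=-9/5 = (-27/5)·3 - (-9/5) - (-15) = 3/5 kN·m
Load 4 — point force P=17 kN at a=8/3 m (b=L-a=4/3):
  M_4 = Pa²(a+3b)(L-x)/L³ - Pa²b/L²  [x>a] = 17·(8/3)²·((8/3)+3·(4/3))·(4-3)/4³ - 17·(8/3)²·(4/3)/4² = 68/27 kN·m
Superposition: M = Σ M_i = 9209/1080 kN·m ≈ 8.526852 kN·m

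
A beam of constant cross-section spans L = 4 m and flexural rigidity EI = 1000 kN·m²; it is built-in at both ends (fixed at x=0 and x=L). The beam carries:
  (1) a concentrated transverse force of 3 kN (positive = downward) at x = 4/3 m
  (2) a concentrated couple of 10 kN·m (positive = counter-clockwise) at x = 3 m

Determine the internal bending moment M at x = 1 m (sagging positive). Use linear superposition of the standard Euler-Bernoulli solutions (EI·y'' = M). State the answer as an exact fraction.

M(1) = 19/144 kN·m

Load 1 — point force P=3 kN at a=4/3 m (b=L-a=8/3):
  M_1 = Pb²(3a+b)x/L³ - Pab²/L²  [x≤a] = 3·(8/3)²·(3·(4/3)+(8/3))·1/4³ - 3·(4/3)·(8/3)²/4² = 4/9 kN·m
Load 2 — applied couple M₀=10 kN·m at a=3 m (b=L-a=1):
  M_2 = R_Ax - M_A  [x≤a] with R_A=45/16, M_A=25/8 = (45/16)·1 - (25/8) = -5/16 kN·m
Superposition: M = Σ M_i = 19/144 kN·m ≈ 0.131944 kN·m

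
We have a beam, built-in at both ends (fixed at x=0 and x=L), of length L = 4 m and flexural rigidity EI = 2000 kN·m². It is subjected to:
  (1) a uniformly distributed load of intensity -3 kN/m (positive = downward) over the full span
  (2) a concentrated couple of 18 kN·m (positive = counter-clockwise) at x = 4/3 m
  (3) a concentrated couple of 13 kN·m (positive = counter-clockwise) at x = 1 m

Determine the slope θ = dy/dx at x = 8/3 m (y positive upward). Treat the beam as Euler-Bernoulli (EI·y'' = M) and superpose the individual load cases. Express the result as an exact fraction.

θ(8/3) = -13/4320 rad

Load 1 — uniform load w=-3 kN/m over full span:
  θ_1 = -wx(L-x)(L-2x)/(12EI) = -(-3)·(8/3)·(4-(8/3))·(4-2·(8/3))/(12·2000) = -2/3375 rad
Load 2 — applied couple M₀=18 kN·m at a=4/3 m (b=L-a=8/3):
  θ_2 = (R_Ax²/2 - M_Ax - M₀(x-a))/EI  [x>a] with R_A=6, M_A=0 = (6·(8/3)²/2 - 0·(8/3) - 18·((8/3)-(4/3)))/2000 = -1/750 rad
Load 3 — applied couple M₀=13 kN·m at a=1 m (b=L-a=3):
  θ_3 = (R_Ax²/2 - M_Ax - M₀(x-a))/EI  [x>a] with R_A=117/32, M_A=-39/16 = ((117/32)·(8/3)²/2 - (-39/16)·(8/3) - 13·((8/3)-1))/2000 = -13/12000 rad
Superposition: θ = Σ θ_i = -13/4320 rad ≈ -0.003009 rad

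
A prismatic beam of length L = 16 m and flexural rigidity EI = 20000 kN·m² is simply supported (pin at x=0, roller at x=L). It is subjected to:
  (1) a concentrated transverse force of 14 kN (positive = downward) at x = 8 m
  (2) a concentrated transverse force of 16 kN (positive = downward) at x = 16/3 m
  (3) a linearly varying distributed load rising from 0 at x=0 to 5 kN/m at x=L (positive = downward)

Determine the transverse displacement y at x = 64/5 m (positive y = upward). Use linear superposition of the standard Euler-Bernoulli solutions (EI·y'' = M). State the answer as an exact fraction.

y(64/5) = -20791088/158203125 m

Load 1 — point force P=14 kN at a=8 m (b=L-a=8):
  y_1 = -Pa(L-x)(2Lx-a²-x²)/(6LEI)  [x>a] = -14·8·(16-(64/5))·(2·16·(64/5)-8²-(64/5)²)/(6·16·20000) = -7952/234375 m
Load 2 — point force P=16 kN at a=16/3 m (b=L-a=32/3):
  y_2 = -Pa(L-x)(2Lx-a²-x²)/(6LEI)  [x>a] = -16·(16/3)·(16-(64/5))·(2·16·(64/5)-(16/3)²-(64/5)²)/(6·16·20000) = -195584/6328125 m
Load 3 — triangular load w₀=5 kN/m (0→w₀ over full span):
  y_3 = -w₀x(7L⁴-10L²x²+3x⁴)/(360LEI) = -5·(64/5)·(7·16⁴-10·16²·(64/5)²+3·(64/5)⁴)/(360·16·20000) = -130048/1953125 m
Superposition: y = Σ y_i = -20791088/158203125 m ≈ -0.131420 m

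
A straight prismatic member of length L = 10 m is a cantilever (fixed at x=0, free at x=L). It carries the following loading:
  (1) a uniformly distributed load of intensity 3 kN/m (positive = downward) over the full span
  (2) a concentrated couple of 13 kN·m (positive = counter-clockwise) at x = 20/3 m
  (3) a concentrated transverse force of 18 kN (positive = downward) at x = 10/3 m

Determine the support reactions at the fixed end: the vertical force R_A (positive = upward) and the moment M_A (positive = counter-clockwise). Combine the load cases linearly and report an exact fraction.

Load 1 — uniform load w=3 kN/m over full span:
  R_A = wL = 3·10 = 30 kN
  M_A = wL²/2 = 3·10²/2 = 150 kN·m
Load 2 — applied couple M₀=13 kN·m at a=20/3 m (b=L-a=10/3):
  R_A = 0 kN
  M_A = -M₀ = -13 kN·m
Load 3 — point force P=18 kN at a=10/3 m (b=L-a=20/3):
  R_A = P = 18 kN
  M_A = Pa = 18·(10/3) = 60 kN·m
Superposition: R_A = 48 kN, M_A = 197 kN·m

R_A = 48 kN, M_A = 197 kN·m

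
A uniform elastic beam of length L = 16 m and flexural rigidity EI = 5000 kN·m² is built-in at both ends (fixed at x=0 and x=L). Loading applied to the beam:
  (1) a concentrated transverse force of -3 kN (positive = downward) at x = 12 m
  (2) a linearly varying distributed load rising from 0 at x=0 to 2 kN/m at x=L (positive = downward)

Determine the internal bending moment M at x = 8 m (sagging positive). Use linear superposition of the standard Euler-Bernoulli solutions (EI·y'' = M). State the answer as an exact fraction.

Load 1 — point force P=-3 kN at a=12 m (b=L-a=4):
  M_1 = Pb²(3a+b)x/L³ - Pab²/L²  [x≤a] = (-3)·4²·(3·12+4)·8/16³ - (-3)·12·4²/16² = -3/2 kN·m
Load 2 — triangular load w₀=2 kN/m (0→w₀ over full span):
  M_2 = 3w₀Lx/20 - w₀L²/30 - w₀x³/(6L) = 3·2·16·8/20 - 2·16²/30 - 2·8³/(6·16) = 32/3 kN·m
Superposition: M = Σ M_i = 55/6 kN·m ≈ 9.166667 kN·m

M(8) = 55/6 kN·m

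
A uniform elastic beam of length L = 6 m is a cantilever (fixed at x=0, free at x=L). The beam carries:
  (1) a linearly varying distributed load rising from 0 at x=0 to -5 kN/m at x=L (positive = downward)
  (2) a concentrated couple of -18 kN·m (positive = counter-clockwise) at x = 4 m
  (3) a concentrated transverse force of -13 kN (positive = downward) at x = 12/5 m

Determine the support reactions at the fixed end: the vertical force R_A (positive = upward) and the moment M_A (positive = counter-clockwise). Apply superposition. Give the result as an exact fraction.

R_A = -28 kN, M_A = -366/5 kN·m

Load 1 — triangular load w₀=-5 kN/m (0→w₀ over full span):
  R_A = w₀L/2 = (-5)·6/2 = -15 kN
  M_A = w₀L²/3 = (-5)·6²/3 = -60 kN·m
Load 2 — applied couple M₀=-18 kN·m at a=4 m (b=L-a=2):
  R_A = 0 kN
  M_A = -M₀ = -(-18) = 18 kN·m
Load 3 — point force P=-13 kN at a=12/5 m (b=L-a=18/5):
  R_A = P = (-13) = -13 kN
  M_A = Pa = (-13)·(12/5) = -156/5 kN·m
Superposition: R_A = -28 kN, M_A = -366/5 kN·m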